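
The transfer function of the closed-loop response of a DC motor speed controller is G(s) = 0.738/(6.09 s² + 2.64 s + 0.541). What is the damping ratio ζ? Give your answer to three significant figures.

ζ ≈ 0.727

Dividing through by 6.09: denominator becomes s² + 0.4335 s + 0.08883.
So ω_n = √0.08883 = 0.298 rad/s and ζ = 0.4335/(2·0.298) = 0.727.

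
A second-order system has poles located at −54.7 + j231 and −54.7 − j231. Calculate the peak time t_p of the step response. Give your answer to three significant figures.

t_p ≈ 0.0136 s

t_p = π/ω_d with ω_d = 231 (the imaginary part), so t_p = 0.0136 s.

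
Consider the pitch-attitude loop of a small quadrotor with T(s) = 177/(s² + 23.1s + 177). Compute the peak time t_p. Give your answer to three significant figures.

ω_n = √177 = 13.3 rad/s; ζ = 23.1/(2·13.3) = 0.868.
The damped frequency ω_d = ω_n√(1−ζ²) = 6.60 rad/s. Then t_p = π/ω_d = 0.476 s.

t_p ≈ 0.476 s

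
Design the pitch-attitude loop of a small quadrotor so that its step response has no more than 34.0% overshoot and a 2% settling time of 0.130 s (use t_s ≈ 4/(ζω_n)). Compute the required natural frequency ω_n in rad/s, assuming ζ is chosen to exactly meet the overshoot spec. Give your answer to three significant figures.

From %OS = 100·exp(−πζ/√(1−ζ²)), invert to get ζ = −ln(OS)/√(π² + ln²(OS)) with OS = 0.340.
−ln 0.340 = 1.079, so ζ = 1.079/√(π² + 1.164) = 0.325.
Then ω_n = 4/(ζ t_s) = 4/(0.325 × 0.130) = 94.7 rad/s.

ω_n ≈ 94.7 rad/s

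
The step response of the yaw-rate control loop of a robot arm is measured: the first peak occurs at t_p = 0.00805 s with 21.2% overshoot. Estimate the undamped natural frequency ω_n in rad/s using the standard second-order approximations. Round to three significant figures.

From the overshoot, ζ = −ln(OS)/√(π²+ln²(OS)) = 0.443.
From t_p = π/ω_d, ω_d = π/0.00805 = 390 rad/s, so ω_n = ω_d/√(1−ζ²) = 435 rad/s.

ω_n ≈ 435 rad/s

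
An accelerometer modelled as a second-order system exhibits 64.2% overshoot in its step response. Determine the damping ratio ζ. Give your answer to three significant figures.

Inverting the overshoot relation: ζ = |ln 0.642|/√(π² + ln²0.642) = 0.140.

ζ ≈ 0.140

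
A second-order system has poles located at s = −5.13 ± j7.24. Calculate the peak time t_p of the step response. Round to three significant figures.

t_p ≈ 0.434 s

t_p = π/ω_d with ω_d = 7.24 (the imaginary part), so t_p = 0.434 s.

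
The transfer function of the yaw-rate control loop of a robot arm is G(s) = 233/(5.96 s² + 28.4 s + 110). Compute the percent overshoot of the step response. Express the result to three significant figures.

%OS ≈ 12.3%

Dividing through by 5.96: denominator becomes s² + 4.765 s + 18.46.
So ω_n = √18.46 = 4.30 rad/s and ζ = 4.765/(2·4.30) = 0.555.
%OS = 100 e^{−πζ/√(1−ζ²)} with ζ = 0.555 gives 12.3%.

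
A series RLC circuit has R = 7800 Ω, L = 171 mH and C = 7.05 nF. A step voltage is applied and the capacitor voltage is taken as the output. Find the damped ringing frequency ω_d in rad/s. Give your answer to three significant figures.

For a series RLC circuit (capacitor voltage as output), ω_n = 1/√(LC) = 1/√(171 mH · 7.05 nF) = 28800 rad/s.
ζ = (R/2)·√(C/L) = (7800/2)·√(7.05 nF/171 mH) = 0.792.
ω_d = 28800·√(1 − 0.792²) = 17600 rad/s.

ω_d ≈ 17600 rad/s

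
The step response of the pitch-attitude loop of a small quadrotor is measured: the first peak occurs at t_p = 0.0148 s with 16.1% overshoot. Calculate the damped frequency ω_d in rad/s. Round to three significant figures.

t_p = π/ω_d, so ω_d = π/0.0148 = 212 rad/s.

ω_d ≈ 212 rad/s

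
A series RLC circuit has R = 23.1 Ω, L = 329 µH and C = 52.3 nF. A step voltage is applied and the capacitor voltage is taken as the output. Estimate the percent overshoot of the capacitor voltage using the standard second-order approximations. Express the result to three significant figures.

For a series RLC circuit (capacitor voltage as output), ω_n = 1/√(LC) = 1/√(329 µH · 52.3 nF) = 241000 rad/s.
ζ = (R/2)·√(C/L) = (23.1/2)·√(52.3 nF/329 µH) = 0.146.
Overshoot: exp(−π·0.146/√(1−0.146²)) = 0.630, i.e. 63.0%.

%OS ≈ 63.0%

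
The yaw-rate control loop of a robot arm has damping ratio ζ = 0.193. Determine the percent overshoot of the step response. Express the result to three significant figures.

%OS ≈ 53.9%

For an underdamped second-order system, %OS = 100·exp(−πζ/√(1−ζ²)).
πζ/√(1−ζ²) = π·0.193/√(1−0.0372) = 0.6179, so %OS = 100·e^(−0.6179) = 53.9%.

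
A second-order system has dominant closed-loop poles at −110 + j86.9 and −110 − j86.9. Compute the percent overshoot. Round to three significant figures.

%OS ≈ 1.87%

The poles are at −σ ± jω_d with σ = 110 and ω_d = 86.9, so ω_n = √(σ²+ω_d²) = 140 rad/s and ζ = σ/ω_n = 0.785.
%OS = 100·exp(−πζ/√(1−ζ²)) = 1.87%.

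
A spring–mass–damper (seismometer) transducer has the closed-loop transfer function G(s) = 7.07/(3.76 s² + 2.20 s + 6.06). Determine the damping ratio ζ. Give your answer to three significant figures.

ζ ≈ 0.230

Dividing through by 3.76: denominator becomes s² + 0.5851 s + 1.612.
So ω_n = √1.612 = 1.27 rad/s and ζ = 0.5851/(2·1.27) = 0.230.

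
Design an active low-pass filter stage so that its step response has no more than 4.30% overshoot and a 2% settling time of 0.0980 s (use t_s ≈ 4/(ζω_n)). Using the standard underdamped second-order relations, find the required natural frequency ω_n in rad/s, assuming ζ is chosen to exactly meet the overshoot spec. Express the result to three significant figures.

ω_n ≈ 57.7 rad/s

Inverting the overshoot relation: ζ = |ln 0.0430|/√(π² + ln²0.0430) = 0.708.
From t_s ≈ 4/(ζω_n): ω_n = 4/(ζ·t_s) = 4/(0.708·0.0980) = 57.7 rad/s.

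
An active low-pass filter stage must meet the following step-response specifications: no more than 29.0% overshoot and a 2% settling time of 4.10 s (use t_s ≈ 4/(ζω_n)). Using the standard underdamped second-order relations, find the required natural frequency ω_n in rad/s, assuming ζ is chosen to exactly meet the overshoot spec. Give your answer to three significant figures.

ω_n ≈ 2.66 rad/s

Inverting the overshoot relation: ζ = |ln 0.290|/√(π² + ln²0.290) = 0.367.
From t_s ≈ 4/(ζω_n): ω_n = 4/(ζ·t_s) = 4/(0.367·4.10) = 2.66 rad/s.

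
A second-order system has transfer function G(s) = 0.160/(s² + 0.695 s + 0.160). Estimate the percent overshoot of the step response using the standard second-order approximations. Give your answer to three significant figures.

Comparing the denominator to s² + 2ζω_n s + ω_n²: ω_n = √0.160 = 0.400 rad/s, and 2ζω_n = 0.695 so ζ = 0.695/(2·0.400) = 0.869.
%OS = 100 e^{−πζ/√(1−ζ²)} with ζ = 0.869 gives 0.404%.

%OS ≈ 0.404%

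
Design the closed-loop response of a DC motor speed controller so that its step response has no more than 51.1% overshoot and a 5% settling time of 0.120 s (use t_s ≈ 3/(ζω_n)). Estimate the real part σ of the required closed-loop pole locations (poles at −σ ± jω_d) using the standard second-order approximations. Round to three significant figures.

σ ≈ 25.0

The settling-time spec alone fixes σ = ζω_n = 3/t_s = 3/0.120 = 25.0.
(Overshoot then fixes ζ = 0.209 and hence ω_d = σ·√(1−ζ²)/ζ = 117 rad/s.)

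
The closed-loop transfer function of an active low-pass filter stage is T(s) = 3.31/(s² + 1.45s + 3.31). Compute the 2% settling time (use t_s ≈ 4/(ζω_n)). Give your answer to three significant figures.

ω_n = √3.31 = 1.82 rad/s; ζ = 1.45/(2·1.82) = 0.398.
t_s ≈ 4/(ζω_n) = 4/(0.398·1.82) = 5.52 s.

t_s ≈ 5.52 s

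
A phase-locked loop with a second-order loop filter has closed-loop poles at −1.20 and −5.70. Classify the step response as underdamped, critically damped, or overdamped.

overdamped

Since the poles are distinct, negative and real, the response is overdamped.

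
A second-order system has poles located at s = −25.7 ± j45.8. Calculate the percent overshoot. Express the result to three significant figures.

%OS ≈ 17.2%

The poles are at −σ ± jω_d with σ = 25.7 and ω_d = 45.8, so ω_n = √(σ²+ω_d²) = 52.5 rad/s and ζ = σ/ω_n = 0.489.
%OS = 100·exp(−πζ/√(1−ζ²)) = 17.2%.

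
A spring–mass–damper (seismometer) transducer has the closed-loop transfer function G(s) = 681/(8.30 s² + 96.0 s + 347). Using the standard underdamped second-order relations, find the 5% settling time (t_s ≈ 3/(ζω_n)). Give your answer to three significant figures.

t_s ≈ 0.519 s

Dividing through by 8.30: denominator becomes s² + 11.57 s + 41.81.
So ω_n = √41.81 = 6.47 rad/s and ζ = 11.57/(2·6.47) = 0.894.
t_s ≈ 3/(ζω_n) = 0.519 s.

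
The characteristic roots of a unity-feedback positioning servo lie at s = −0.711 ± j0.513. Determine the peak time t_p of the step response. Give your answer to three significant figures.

t_p ≈ 6.12 s

t_p = π/ω_d with ω_d = 0.513 (the imaginary part), so t_p = 6.12 s.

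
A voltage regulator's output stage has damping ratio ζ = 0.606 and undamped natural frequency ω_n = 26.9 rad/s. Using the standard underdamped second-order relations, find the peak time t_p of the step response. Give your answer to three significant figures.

The damped frequency is ω_d = ω_n√(1−ζ²) = 26.9·√(1−0.367) = 21.4 rad/s.
Peak time t_p = π/ω_d = π/21.4 = 0.147 s.

t_p ≈ 0.147 s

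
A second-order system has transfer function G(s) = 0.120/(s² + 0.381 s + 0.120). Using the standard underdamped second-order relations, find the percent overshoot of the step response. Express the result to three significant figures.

%OS ≈ 12.6%

Comparing the denominator to s² + 2ζω_n s + ω_n²: ω_n = √0.120 = 0.346 rad/s, and 2ζω_n = 0.381 so ζ = 0.381/(2·0.346) = 0.550.
%OS = 100·exp(−πζ/√(1−ζ²)) = 12.6%.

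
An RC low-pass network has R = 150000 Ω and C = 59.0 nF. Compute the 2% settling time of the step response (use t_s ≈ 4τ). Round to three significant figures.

τ = RC = 150000 × 59.0 nF = 0.00885 s.
t_s ≈ 4τ = 0.0354 s.

t_s ≈ 0.0354 s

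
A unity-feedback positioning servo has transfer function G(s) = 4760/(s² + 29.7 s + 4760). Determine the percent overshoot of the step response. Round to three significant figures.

%OS ≈ 50.0%

Matching coefficients with s² + 2ζω_n s + ω_n² gives ω_n² = 4760 ⇒ ω_n = 69.0 rad/s, and ζ = 29.7/(2ω_n) = 0.215.
Overshoot: exp(−π·0.215/√(1−0.215²)) = 0.500, i.e. 50.0%.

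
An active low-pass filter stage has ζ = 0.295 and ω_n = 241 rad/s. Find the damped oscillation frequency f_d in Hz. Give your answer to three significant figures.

f_d ≈ 36.6 Hz

ω_d = ω_n√(1−ζ²) = 241·√0.913 = 230 rad/s.
f_d = ω_d/(2π) = 36.6 Hz.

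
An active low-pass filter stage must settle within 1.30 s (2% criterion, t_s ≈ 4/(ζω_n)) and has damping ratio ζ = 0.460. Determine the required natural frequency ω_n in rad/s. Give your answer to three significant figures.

Rearranging t_s ≈ 4/(ζω_n) gives ω_n = 4/(ζ·t_s) = 4/(0.460 × 1.30) = 6.69 rad/s.

ω_n ≈ 6.69 rad/s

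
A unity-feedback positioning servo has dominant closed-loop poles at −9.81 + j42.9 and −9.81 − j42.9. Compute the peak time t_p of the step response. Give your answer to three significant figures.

t_p ≈ 0.0732 s

t_p = π/ω_d with ω_d = 42.9 (the imaginary part), so t_p = 0.0732 s.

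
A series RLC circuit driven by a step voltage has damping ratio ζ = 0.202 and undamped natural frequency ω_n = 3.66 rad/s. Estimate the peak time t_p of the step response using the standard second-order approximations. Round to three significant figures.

The damped frequency is ω_d = ω_n√(1−ζ²) = 3.66·√(1−0.0408) = 3.58 rad/s.
Peak time t_p = π/ω_d = π/3.58 = 0.876 s.

t_p ≈ 0.876 s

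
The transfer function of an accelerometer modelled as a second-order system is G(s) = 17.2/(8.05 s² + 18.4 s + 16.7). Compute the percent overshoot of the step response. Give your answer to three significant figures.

%OS ≈ 1.66%

Dividing through by 8.05: denominator becomes s² + 2.286 s + 2.075.
So ω_n = √2.075 = 1.44 rad/s and ζ = 2.286/(2·1.44) = 0.793.
%OS = 100·exp(−πζ/√(1−ζ²)) = 1.66%.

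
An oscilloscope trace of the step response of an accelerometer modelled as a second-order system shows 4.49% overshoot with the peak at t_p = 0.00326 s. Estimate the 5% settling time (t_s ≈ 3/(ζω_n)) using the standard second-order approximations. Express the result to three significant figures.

t_s ≈ 0.00315 s

ζ from %OS: ζ = |ln 0.0449|/√(π²+ln²0.0449) = 0.703.
From t_p = π/ω_d, ω_d = π/0.00326 = 964 rad/s, so ω_n = ω_d/√(1−ζ²) = 1350 rad/s.
t_s ≈ 3/(ζω_n) = 3/(0.703·1350) = 0.00315 s.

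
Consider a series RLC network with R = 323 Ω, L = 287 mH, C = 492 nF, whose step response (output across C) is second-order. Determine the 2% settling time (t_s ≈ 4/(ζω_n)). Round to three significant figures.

For a series RLC circuit (capacitor voltage as output), ω_n = 1/√(LC) = 1/√(287 mH · 492 nF) = 2660 rad/s.
ζ = (R/2)·√(C/L) = (323/2)·√(492 nF/287 mH) = 0.211.
t_s ≈ 4/(ζω_n) = 0.00711 s.

t_s ≈ 0.00711 s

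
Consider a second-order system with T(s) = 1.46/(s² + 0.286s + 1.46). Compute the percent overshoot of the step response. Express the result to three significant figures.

%OS ≈ 68.8%

Comparing the denominator to s² + 2ζω_n s + ω_n²: ω_n = √1.46 = 1.21 rad/s, and 2ζω_n = 0.286 so ζ = 0.286/(2·1.21) = 0.118.
%OS = 100·exp(−πζ/√(1−ζ²)) = 68.8%.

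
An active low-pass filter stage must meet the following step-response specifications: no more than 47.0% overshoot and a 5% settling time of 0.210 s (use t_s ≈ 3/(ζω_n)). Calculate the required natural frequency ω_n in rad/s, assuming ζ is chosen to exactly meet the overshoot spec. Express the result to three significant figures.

ζ = −ln(OS)/√(π² + (ln OS)²). With OS = 0.470, ln OS = −0.7550 and ζ = 0.7550/3.231 = 0.234.
Then ω_n = 3/(ζ t_s) = 3/(0.234 × 0.210) = 61.1 rad/s.

ω_n ≈ 61.1 rad/s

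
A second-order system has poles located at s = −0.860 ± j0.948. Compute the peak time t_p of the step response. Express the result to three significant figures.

t_p ≈ 3.31 s

t_p = π/ω_d with ω_d = 0.948 (the imaginary part), so t_p = 3.31 s.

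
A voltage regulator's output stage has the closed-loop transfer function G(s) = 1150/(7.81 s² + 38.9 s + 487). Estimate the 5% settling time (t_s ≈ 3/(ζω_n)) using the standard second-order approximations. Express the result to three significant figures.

t_s ≈ 1.20 s

Dividing through by 7.81: denominator becomes s² + 4.981 s + 62.36.
So ω_n = √62.36 = 7.90 rad/s and ζ = 4.981/(2·7.90) = 0.315.
t_s ≈ 3/(ζω_n) = 1.20 s.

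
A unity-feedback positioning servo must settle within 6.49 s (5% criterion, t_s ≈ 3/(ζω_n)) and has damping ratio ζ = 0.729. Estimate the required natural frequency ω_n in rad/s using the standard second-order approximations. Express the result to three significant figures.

ω_n ≈ 0.634 rad/s

Rearranging t_s ≈ 3/(ζω_n) gives ω_n = 3/(ζ·t_s) = 3/(0.729 × 6.49) = 0.634 rad/s.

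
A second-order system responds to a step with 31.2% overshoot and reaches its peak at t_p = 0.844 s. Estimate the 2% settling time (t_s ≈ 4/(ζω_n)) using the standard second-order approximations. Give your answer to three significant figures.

The overshoot fixes ζ = −ln(OS)/√(π²+ln²(OS)) = 0.348.
From t_p = π/ω_d, ω_d = π/0.844 = 3.72 rad/s, so ω_n = ω_d/√(1−ζ²) = 3.97 rad/s.
t_s ≈ 4/(ζω_n) = 4/(0.348·3.97) = 2.90 s.

t_s ≈ 2.90 s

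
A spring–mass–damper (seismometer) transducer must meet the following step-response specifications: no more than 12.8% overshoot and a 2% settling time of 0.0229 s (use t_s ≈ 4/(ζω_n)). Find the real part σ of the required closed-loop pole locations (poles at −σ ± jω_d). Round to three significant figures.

σ ≈ 175

The settling-time spec alone fixes σ = ζω_n = 4/t_s = 4/0.0229 = 175.
(Overshoot then fixes ζ = 0.548 and hence ω_d = σ·√(1−ζ²)/ζ = 267 rad/s.)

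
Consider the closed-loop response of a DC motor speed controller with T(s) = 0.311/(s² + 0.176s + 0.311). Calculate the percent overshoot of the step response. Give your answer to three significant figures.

%OS ≈ 60.5%

Matching coefficients with s² + 2ζω_n s + ω_n² gives ω_n² = 0.311 ⇒ ω_n = 0.558 rad/s, and ζ = 0.176/(2ω_n) = 0.158.
%OS = 100 e^{−πζ/√(1−ζ²)} with ζ = 0.158 gives 60.5%.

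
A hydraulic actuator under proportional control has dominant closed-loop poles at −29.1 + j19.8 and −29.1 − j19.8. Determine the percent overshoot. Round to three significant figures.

%OS ≈ 0.988%

With σ = 29.1, ω_d = 19.8: ω_n = √(σ²+ω_d²) = 35.2 rad/s, ζ = σ/ω_n = 0.827.
Overshoot: exp(−π·0.827/√(1−0.827²)) = 0.00988, i.e. 0.988%.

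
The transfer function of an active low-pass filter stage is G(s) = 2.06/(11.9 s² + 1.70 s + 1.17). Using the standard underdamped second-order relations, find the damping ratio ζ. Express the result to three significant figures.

Dividing through by 11.9: denominator becomes s² + 0.1429 s + 0.09832.
So ω_n = √0.09832 = 0.314 rad/s and ζ = 0.1429/(2·0.314) = 0.228.

ζ ≈ 0.228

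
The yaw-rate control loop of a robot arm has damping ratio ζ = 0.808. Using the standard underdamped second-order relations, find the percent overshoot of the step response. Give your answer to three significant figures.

For an underdamped second-order system, %OS = 100·exp(−πζ/√(1−ζ²)).
πζ/√(1−ζ²) = π·0.808/√(1−0.653) = 4.308, so %OS = 100·e^(−4.308) = 1.35%.

%OS ≈ 1.35%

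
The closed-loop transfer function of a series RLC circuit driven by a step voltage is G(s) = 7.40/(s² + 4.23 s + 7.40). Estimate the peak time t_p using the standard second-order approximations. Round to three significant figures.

t_p ≈ 1.84 s

ω_n = √7.40 = 2.72 rad/s; ζ = 4.23/(2·2.72) = 0.777.
ω_d = ω_n√(1−ζ²) = 1.71 rad/s. Then t_p = π/ω_d = 1.84 s.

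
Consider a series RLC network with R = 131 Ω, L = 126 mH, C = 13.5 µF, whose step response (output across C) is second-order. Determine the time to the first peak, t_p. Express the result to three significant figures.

t_p ≈ 0.00557 s

For a series RLC circuit (capacitor voltage as output), ω_n = 1/√(LC) = 1/√(126 mH · 13.5 µF) = 767 rad/s.
ζ = (R/2)·√(C/L) = (131/2)·√(13.5 µF/126 mH) = 0.678.
ω_d = ω_n√(1−ζ²) = 564 rad/s. t_p = π/ω_d = 0.00557 s.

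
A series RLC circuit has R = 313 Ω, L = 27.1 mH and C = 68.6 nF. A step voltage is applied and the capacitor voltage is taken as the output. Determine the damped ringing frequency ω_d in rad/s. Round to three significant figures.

ω_d ≈ 22500 rad/s

For a series RLC circuit (capacitor voltage as output), ω_n = 1/√(LC) = 1/√(27.1 mH · 68.6 nF) = 23200 rad/s.
ζ = (R/2)·√(C/L) = (313/2)·√(68.6 nF/27.1 mH) = 0.249.
ω_d = ω_n√(1−ζ²) = 22500 rad/s.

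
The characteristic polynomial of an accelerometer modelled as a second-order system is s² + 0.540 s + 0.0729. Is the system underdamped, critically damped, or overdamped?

critically damped

a² − 4b = 0.540² − 4·0.0729 = 0 (repeated real root); the system is critically damped.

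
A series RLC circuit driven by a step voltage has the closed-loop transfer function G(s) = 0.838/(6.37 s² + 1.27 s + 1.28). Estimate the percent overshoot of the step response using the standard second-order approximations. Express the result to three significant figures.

Dividing through by 6.37: denominator becomes s² + 0.1994 s + 0.2009.
So ω_n = √0.2009 = 0.448 rad/s and ζ = 0.1994/(2·0.448) = 0.222.
%OS = 100·exp(−πζ/√(1−ζ²)) = 48.8%.

%OS ≈ 48.8%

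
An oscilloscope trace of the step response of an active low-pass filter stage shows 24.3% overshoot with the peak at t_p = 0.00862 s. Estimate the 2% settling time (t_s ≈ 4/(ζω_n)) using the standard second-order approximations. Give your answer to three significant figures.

From the overshoot, ζ = −ln(OS)/√(π²+ln²(OS)) = 0.411.
From t_p = π/ω_d, ω_d = π/0.00862 = 364 rad/s, so ω_n = ω_d/√(1−ζ²) = 400 rad/s.
t_s ≈ 4/(ζω_n) = 4/(0.411·400) = 0.0244 s.

t_s ≈ 0.0244 s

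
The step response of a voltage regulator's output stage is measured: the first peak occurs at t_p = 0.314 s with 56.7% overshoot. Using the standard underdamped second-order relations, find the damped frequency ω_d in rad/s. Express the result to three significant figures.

t_p = π/ω_d, so ω_d = π/0.314 = 10.0 rad/s.

ω_d ≈ 10.0 rad/s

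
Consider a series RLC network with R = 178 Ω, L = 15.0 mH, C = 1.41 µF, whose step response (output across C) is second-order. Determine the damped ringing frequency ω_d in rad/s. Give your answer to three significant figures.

ω_d ≈ 3480 rad/s

For a series RLC circuit (capacitor voltage as output), ω_n = 1/√(LC) = 1/√(15.0 mH · 1.41 µF) = 6880 rad/s.
ζ = (R/2)·√(C/L) = (178/2)·√(1.41 µF/15.0 mH) = 0.863.
The damped frequency ω_d = ω_n√(1−ζ²) = 3480 rad/s.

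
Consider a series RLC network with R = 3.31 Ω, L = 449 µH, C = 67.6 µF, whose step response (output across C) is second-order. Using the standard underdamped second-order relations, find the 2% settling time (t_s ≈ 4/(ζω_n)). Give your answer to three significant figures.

t_s ≈ 0.00109 s

For a series RLC circuit (capacitor voltage as output), ω_n = 1/√(LC) = 1/√(449 µH · 67.6 µF) = 5740 rad/s.
ζ = (R/2)·√(C/L) = (3.31/2)·√(67.6 µF/449 µH) = 0.642.
t_s ≈ 4/(ζω_n) = 0.00109 s.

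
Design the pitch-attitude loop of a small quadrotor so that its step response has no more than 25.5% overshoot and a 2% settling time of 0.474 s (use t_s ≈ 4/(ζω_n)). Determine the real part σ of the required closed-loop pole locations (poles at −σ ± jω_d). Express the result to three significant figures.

σ ≈ 8.44

The settling-time spec alone fixes σ = ζω_n = 4/t_s = 4/0.474 = 8.44.
(Overshoot then fixes ζ = 0.399 and hence ω_d = σ·√(1−ζ²)/ζ = 19.4 rad/s.)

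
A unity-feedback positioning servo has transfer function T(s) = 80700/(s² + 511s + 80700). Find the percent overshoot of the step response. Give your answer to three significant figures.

Comparing the denominator to s² + 2ζω_n s + ω_n²: ω_n = √80700 = 284 rad/s, and 2ζω_n = 511 so ζ = 511/(2·284) = 0.899.
%OS = 100 e^{−πζ/√(1−ζ²)} with ζ = 0.899 gives 0.156%.

%OS ≈ 0.156%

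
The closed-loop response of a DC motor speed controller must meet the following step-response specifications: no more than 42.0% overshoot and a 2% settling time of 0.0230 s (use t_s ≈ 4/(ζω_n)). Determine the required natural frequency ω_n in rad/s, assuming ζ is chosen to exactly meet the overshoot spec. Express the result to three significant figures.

ω_n ≈ 653 rad/s

From %OS = 100·exp(−πζ/√(1−ζ²)), invert to get ζ = −ln(OS)/√(π² + ln²(OS)) with OS = 0.420.
−ln 0.420 = 0.8675, so ζ = 0.8675/√(π² + 0.7526) = 0.266.
Then ω_n = 4/(ζ t_s) = 4/(0.266 × 0.0230) = 653 rad/s.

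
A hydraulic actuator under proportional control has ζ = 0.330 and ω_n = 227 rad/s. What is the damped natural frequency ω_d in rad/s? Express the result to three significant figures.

ω_d = ω_n√(1−ζ²) = 227·√0.891 = 214 rad/s.

ω_d ≈ 214 rad/s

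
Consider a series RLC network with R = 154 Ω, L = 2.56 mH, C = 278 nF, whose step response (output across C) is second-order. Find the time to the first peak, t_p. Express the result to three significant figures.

For a series RLC circuit (capacitor voltage as output), ω_n = 1/√(LC) = 1/√(2.56 mH · 278 nF) = 37500 rad/s.
ζ = (R/2)·√(C/L) = (154/2)·√(278 nF/2.56 mH) = 0.802.
ω_d = 37500·√(1 − 0.802²) = 22400 rad/s. t_p = π/ω_d = 0.000140 s.

t_p ≈ 0.000140 s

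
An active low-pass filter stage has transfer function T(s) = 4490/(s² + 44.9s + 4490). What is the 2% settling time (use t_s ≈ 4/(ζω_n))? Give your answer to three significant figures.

ω_n = √4490 = 67.0 rad/s; ζ = 44.9/(2·67.0) = 0.335.
t_s ≈ 4/(ζω_n) = 4/(0.335·67.0) = 0.178 s.

t_s ≈ 0.178 s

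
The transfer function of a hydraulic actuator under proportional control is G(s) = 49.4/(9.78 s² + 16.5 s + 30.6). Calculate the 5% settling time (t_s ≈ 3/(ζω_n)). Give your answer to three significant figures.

t_s ≈ 3.56 s

Dividing through by 9.78: denominator becomes s² + 1.687 s + 3.129.
So ω_n = √3.129 = 1.77 rad/s and ζ = 1.687/(2·1.77) = 0.477.
t_s ≈ 3/(ζω_n) = 3.56 s.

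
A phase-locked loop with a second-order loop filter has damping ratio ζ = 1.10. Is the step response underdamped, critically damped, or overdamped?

Since ζ = 1.10 > 1, the system is overdamped.

overdamped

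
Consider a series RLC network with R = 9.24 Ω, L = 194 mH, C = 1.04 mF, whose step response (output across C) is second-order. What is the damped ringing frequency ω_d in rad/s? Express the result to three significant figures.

For a series RLC circuit (capacitor voltage as output), ω_n = 1/√(LC) = 1/√(194 mH · 1.04 mF) = 70.4 rad/s.
ζ = (R/2)·√(C/L) = (9.24/2)·√(1.04 mF/194 mH) = 0.338.
ω_d = 70.4·√(1 − 0.338²) = 66.3 rad/s.

ω_d ≈ 66.3 rad/s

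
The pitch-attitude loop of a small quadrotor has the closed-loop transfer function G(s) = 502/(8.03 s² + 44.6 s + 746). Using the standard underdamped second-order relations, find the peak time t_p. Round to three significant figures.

Dividing through by 8.03: denominator becomes s² + 5.554 s + 92.90.
So ω_n = √92.90 = 9.64 rad/s and ζ = 5.554/(2·9.64) = 0.288.
ω_d = ω_n√(1−ζ²) = 9.23 rad/s. t_p = π/ω_d = 0.340 s.

t_p ≈ 0.340 s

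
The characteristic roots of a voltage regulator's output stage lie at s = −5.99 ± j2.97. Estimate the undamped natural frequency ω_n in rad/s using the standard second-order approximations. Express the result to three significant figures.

With σ = 5.99, ω_d = 2.97: ω_n = √(σ²+ω_d²) = 6.69 rad/s, ζ = σ/ω_n = 0.896.

ω_n ≈ 6.69 rad/s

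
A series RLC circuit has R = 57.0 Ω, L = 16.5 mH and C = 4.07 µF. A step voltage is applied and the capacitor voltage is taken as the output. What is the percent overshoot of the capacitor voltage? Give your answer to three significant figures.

%OS ≈ 20.8%

For a series RLC circuit (capacitor voltage as output), ω_n = 1/√(LC) = 1/√(16.5 mH · 4.07 µF) = 3860 rad/s.
ζ = (R/2)·√(C/L) = (57.0/2)·√(4.07 µF/16.5 mH) = 0.448.
Overshoot: exp(−π·0.448/√(1−0.448²)) = 0.208, i.e. 20.8%.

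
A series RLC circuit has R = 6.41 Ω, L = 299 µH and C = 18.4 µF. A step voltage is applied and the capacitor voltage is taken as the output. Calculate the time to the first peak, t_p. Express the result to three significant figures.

For a series RLC circuit (capacitor voltage as output), ω_n = 1/√(LC) = 1/√(299 µH · 18.4 µF) = 13500 rad/s.
ζ = (R/2)·√(C/L) = (6.41/2)·√(18.4 µF/299 µH) = 0.795.
ω_d = ω_n√(1−ζ²) = 8180 rad/s. t_p = π/ω_d = 0.000384 s.

t_p ≈ 0.000384 s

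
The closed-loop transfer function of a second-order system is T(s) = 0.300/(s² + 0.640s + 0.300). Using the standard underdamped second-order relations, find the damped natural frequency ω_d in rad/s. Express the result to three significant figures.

ω_d ≈ 0.445 rad/s

Comparing the denominator to s² + 2ζω_n s + ω_n²: ω_n = √0.300 = 0.548 rad/s, and 2ζω_n = 0.640 so ζ = 0.640/(2·0.548) = 0.584.
ω_d = ω_n√(1−ζ²) = 0.445 rad/s.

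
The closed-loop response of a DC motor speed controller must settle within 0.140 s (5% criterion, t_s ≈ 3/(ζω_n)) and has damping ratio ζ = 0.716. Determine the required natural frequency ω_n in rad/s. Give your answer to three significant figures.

ω_n ≈ 29.9 rad/s

Rearranging t_s ≈ 3/(ζω_n) gives ω_n = 3/(ζ·t_s) = 3/(0.716 × 0.140) = 29.9 rad/s.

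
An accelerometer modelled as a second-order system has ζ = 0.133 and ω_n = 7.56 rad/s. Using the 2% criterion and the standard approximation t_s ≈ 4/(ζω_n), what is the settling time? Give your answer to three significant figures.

t_s ≈ 4/(ζω_n) = 4/(0.133 × 7.56) = 3.98 s.

t_s ≈ 3.98 s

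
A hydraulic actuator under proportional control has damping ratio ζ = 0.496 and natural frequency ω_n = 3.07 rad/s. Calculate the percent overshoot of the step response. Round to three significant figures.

%OS ≈ 16.6%

For an underdamped second-order system, %OS = 100·exp(−πζ/√(1−ζ²)).
πζ/√(1−ζ²) = π·0.496/√(1−0.246) = 1.795, so %OS = 100·e^(−1.795) = 16.6%.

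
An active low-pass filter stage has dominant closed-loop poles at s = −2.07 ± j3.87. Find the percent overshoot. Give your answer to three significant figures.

%OS ≈ 18.6%

The poles are at −σ ± jω_d with σ = 2.07 and ω_d = 3.87, so ω_n = √(σ²+ω_d²) = 4.39 rad/s and ζ = σ/ω_n = 0.472.
Overshoot: exp(−π·0.472/√(1−0.472²)) = 0.186, i.e. 18.6%.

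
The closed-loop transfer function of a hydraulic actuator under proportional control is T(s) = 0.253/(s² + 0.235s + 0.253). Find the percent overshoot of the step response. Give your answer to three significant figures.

Matching coefficients with s² + 2ζω_n s + ω_n² gives ω_n² = 0.253 ⇒ ω_n = 0.503 rad/s, and ζ = 0.235/(2ω_n) = 0.234.
Overshoot: exp(−π·0.234/√(1−0.234²)) = 0.470, i.e. 47.0%.

%OS ≈ 47.0%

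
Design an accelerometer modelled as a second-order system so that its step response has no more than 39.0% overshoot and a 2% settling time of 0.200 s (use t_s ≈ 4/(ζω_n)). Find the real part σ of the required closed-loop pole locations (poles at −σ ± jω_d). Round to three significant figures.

σ ≈ 20.0

The settling-time spec alone fixes σ = ζω_n = 4/t_s = 4/0.200 = 20.0.
(Overshoot then fixes ζ = 0.287 and hence ω_d = σ·√(1−ζ²)/ζ = 66.7 rad/s.)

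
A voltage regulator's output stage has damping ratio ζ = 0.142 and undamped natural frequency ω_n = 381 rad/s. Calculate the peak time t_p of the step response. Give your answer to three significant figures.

The damped frequency is ω_d = ω_n√(1−ζ²) = 381·√(1−0.0202) = 377 rad/s.
Peak time t_p = π/ω_d = π/377 = 0.00833 s.

t_p ≈ 0.00833 s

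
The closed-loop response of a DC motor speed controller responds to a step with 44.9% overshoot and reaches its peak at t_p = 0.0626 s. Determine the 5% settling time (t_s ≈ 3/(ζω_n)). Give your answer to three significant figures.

t_s ≈ 0.235 s

The overshoot fixes ζ = −ln(OS)/√(π²+ln²(OS)) = 0.247.
From t_p = π/ω_d, ω_d = π/0.0626 = 50.2 rad/s, so ω_n = ω_d/√(1−ζ²) = 51.8 rad/s.
t_s ≈ 3/(ζω_n) = 3/(0.247·51.8) = 0.235 s.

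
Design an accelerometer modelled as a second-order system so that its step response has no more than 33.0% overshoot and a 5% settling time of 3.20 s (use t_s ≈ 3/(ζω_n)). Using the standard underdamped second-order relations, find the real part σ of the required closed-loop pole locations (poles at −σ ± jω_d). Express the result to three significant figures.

The settling-time spec alone fixes σ = ζω_n = 3/t_s = 3/3.20 = 0.937.
(Overshoot then fixes ζ = 0.333 and hence ω_d = σ·√(1−ζ²)/ζ = 2.66 rad/s.)

σ ≈ 0.937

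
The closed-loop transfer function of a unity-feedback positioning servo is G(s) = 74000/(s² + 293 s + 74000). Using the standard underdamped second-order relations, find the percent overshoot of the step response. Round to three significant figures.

%OS ≈ 13.4%

Matching coefficients with s² + 2ζω_n s + ω_n² gives ω_n² = 74000 ⇒ ω_n = 272 rad/s, and ζ = 293/(2ω_n) = 0.539.
%OS = 100·exp(−πζ/√(1−ζ²)) = 13.4%.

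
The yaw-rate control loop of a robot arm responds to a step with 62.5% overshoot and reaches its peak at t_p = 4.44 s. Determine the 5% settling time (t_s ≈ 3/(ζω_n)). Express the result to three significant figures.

The overshoot fixes ζ = −ln(OS)/√(π²+ln²(OS)) = 0.148.
t_p = π/ω_d ⇒ ω_d = 0.708 rad/s; then ω_n = ω_d/√(1−ζ²) = 0.715 rad/s.
t_s ≈ 3/(ζω_n) = 3/(0.148·0.715) = 28.3 s.

t_s ≈ 28.3 s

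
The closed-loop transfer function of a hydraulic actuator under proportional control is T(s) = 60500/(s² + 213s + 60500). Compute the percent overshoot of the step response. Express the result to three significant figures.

%OS ≈ 22.1%

Matching coefficients with s² + 2ζω_n s + ω_n² gives ω_n² = 60500 ⇒ ω_n = 246 rad/s, and ζ = 213/(2ω_n) = 0.433.
%OS = 100 e^{−πζ/√(1−ζ²)} with ζ = 0.433 gives 22.1%.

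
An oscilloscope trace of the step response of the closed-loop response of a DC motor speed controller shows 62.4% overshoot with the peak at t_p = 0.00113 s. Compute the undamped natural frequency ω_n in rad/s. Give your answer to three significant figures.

ω_n ≈ 2810 rad/s

ζ from %OS: ζ = |ln 0.624|/√(π²+ln²0.624) = 0.148.
t_p = π/ω_d ⇒ ω_d = 2780 rad/s; then ω_n = ω_d/√(1−ζ²) = 2810 rad/s.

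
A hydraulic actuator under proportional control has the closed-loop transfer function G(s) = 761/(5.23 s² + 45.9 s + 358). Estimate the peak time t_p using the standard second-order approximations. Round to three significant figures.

t_p ≈ 0.448 s

Dividing through by 5.23: denominator becomes s² + 8.776 s + 68.45.
So ω_n = √68.45 = 8.27 rad/s and ζ = 8.776/(2·8.27) = 0.530.
ω_d = 8.27·√(1 − 0.530²) = 7.01 rad/s. t_p = π/ω_d = 0.448 s.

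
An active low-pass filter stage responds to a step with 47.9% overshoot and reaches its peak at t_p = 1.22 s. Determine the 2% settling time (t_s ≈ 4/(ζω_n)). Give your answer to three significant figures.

t_s ≈ 6.63 s

ζ from %OS: ζ = |ln 0.479|/√(π²+ln²0.479) = 0.228.
t_p = π/ω_d ⇒ ω_d = 2.58 rad/s; then ω_n = ω_d/√(1−ζ²) = 2.64 rad/s.
t_s ≈ 4/(ζω_n) = 4/(0.228·2.64) = 6.63 s.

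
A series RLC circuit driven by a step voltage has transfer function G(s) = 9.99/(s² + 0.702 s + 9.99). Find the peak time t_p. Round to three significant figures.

t_p ≈ 1.00 s

Comparing the denominator to s² + 2ζω_n s + ω_n²: ω_n = √9.99 = 3.16 rad/s, and 2ζω_n = 0.702 so ζ = 0.702/(2·3.16) = 0.111.
ω_d = 3.16·√(1 − 0.111²) = 3.14 rad/s. Then t_p = π/ω_d = 1.00 s.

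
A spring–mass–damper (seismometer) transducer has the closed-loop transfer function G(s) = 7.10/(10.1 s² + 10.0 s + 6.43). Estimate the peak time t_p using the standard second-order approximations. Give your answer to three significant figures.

t_p ≈ 5.02 s

Dividing through by 10.1: denominator becomes s² + 0.9901 s + 0.6366.
So ω_n = √0.6366 = 0.798 rad/s and ζ = 0.9901/(2·0.798) = 0.620.
The damped frequency ω_d = ω_n√(1−ζ²) = 0.626 rad/s. t_p = π/ω_d = 5.02 s.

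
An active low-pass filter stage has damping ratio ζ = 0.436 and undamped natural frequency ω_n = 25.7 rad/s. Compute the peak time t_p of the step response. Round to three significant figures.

t_p ≈ 0.136 s

The damped frequency is ω_d = ω_n√(1−ζ²) = 25.7·√(1−0.190) = 23.1 rad/s.
Peak time t_p = π/ω_d = π/23.1 = 0.136 s.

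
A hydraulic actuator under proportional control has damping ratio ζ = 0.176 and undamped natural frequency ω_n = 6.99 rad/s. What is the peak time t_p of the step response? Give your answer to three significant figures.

The damped frequency is ω_d = ω_n√(1−ζ²) = 6.99·√(1−0.0310) = 6.88 rad/s.
Peak time t_p = π/ω_d = π/6.88 = 0.457 s.

t_p ≈ 0.457 s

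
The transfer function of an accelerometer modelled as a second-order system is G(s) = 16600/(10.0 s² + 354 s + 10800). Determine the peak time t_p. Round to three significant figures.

Dividing through by 10.0: denominator becomes s² + 35.40 s + 1080.
So ω_n = √1080 = 32.9 rad/s and ζ = 35.40/(2·32.9) = 0.539.
ω_d = 32.9·√(1 − 0.539²) = 27.7 rad/s. t_p = π/ω_d = 0.113 s.

t_p ≈ 0.113 s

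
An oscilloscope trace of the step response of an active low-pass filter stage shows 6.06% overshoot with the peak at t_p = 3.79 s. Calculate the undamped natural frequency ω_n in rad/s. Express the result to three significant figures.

ω_n ≈ 1.11 rad/s

From the overshoot, ζ = −ln(OS)/√(π²+ln²(OS)) = 0.666.
t_p = π/ω_d ⇒ ω_d = 0.829 rad/s; then ω_n = ω_d/√(1−ζ²) = 1.11 rad/s.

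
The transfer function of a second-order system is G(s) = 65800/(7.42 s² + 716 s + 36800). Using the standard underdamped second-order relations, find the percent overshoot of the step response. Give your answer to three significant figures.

%OS ≈ 5.21%

Dividing through by 7.42: denominator becomes s² + 96.50 s + 4960.
So ω_n = √4960 = 70.4 rad/s and ζ = 96.50/(2·70.4) = 0.685.
%OS = 100·exp(−πζ/√(1−ζ²)) = 5.21%.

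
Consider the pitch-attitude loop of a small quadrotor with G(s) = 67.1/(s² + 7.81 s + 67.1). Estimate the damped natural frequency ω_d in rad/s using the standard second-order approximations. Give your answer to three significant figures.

ω_d ≈ 7.20 rad/s

Matching coefficients with s² + 2ζω_n s + ω_n² gives ω_n² = 67.1 ⇒ ω_n = 8.19 rad/s, and ζ = 7.81/(2ω_n) = 0.477.
The damped frequency ω_d = ω_n√(1−ζ²) = 7.20 rad/s.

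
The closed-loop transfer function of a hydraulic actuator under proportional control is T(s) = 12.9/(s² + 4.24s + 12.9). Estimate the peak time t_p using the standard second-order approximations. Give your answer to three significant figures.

Comparing the denominator to s² + 2ζω_n s + ω_n²: ω_n = √12.9 = 3.59 rad/s, and 2ζω_n = 4.24 so ζ = 4.24/(2·3.59) = 0.590.
ω_d = 3.59·√(1 − 0.590²) = 2.90 rad/s. Then t_p = π/ω_d = 1.08 s.

t_p ≈ 1.08 s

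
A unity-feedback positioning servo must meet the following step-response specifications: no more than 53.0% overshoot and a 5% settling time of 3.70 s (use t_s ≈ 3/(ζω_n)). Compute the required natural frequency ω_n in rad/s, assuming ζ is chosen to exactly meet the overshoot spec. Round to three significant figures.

ω_n ≈ 4.09 rad/s

ζ = −ln(OS)/√(π² + (ln OS)²). With OS = 0.530, ln OS = −0.6349 and ζ = 0.6349/3.205 = 0.198.
Then ω_n = 3/(ζ t_s) = 3/(0.198 × 3.70) = 4.09 rad/s.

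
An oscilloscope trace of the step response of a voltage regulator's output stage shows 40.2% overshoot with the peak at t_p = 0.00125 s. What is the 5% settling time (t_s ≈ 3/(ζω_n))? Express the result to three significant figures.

ζ from %OS: ζ = |ln 0.402|/√(π²+ln²0.402) = 0.279.
t_p = π/ω_d ⇒ ω_d = 2510 rad/s; then ω_n = ω_d/√(1−ζ²) = 2620 rad/s.
t_s ≈ 3/(ζω_n) = 3/(0.279·2620) = 0.00411 s.

t_s ≈ 0.00411 s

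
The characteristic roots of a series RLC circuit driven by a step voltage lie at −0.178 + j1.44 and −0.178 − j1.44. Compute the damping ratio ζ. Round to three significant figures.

The poles are at −σ ± jω_d with σ = 0.178 and ω_d = 1.44, so ω_n = √(σ²+ω_d²) = 1.45 rad/s and ζ = σ/ω_n = 0.123.

ζ ≈ 0.123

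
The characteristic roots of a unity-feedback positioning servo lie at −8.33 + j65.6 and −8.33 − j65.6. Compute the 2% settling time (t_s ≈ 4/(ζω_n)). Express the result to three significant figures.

For poles at −σ ± jω_d, ζω_n = σ = 8.33, so t_s ≈ 4/σ = 0.480 s.

t_s ≈ 0.480 s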